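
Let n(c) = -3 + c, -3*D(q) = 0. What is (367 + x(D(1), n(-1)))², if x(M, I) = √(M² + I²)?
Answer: 137641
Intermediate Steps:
D(q) = 0 (D(q) = -⅓*0 = 0)
x(M, I) = √(I² + M²)
(367 + x(D(1), n(-1)))² = (367 + √((-3 - 1)² + 0²))² = (367 + √((-4)² + 0))² = (367 + √(16 + 0))² = (367 + √16)² = (367 + 4)² = 371² = 137641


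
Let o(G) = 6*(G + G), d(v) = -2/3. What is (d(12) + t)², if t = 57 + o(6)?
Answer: 148225/9 ≈ 16469.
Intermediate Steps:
d(v) = -⅔ (d(v) = -2*⅓ = -⅔)
o(G) = 12*G (o(G) = 6*(2*G) = 12*G)
t = 129 (t = 57 + 12*6 = 57 + 72 = 129)
(d(12) + t)² = (-⅔ + 129)² = (385/3)² = 148225/9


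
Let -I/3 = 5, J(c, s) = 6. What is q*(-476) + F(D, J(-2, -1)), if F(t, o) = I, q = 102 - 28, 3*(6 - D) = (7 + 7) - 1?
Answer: -35239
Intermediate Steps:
D = 5/3 (D = 6 - ((7 + 7) - 1)/3 = 6 - (14 - 1)/3 = 6 - 1/3*13 = 6 - 13/3 = 5/3 ≈ 1.6667)
I = -15 (I = -3*5 = -15)
q = 74
F(t, o) = -15
q*(-476) + F(D, J(-2, -1)) = 74*(-476) - 15 = -35224 - 15 = -35239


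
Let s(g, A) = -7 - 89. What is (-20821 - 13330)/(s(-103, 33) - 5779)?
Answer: 34151/5875 ≈ 5.8129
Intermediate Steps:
s(g, A) = -96
(-20821 - 13330)/(s(-103, 33) - 5779) = (-20821 - 13330)/(-96 - 5779) = -34151/(-5875) = -34151*(-1/5875) = 34151/5875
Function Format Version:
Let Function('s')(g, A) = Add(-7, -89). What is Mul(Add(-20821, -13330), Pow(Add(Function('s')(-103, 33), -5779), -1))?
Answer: Rational(34151, 5875) ≈ 5.8129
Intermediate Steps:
Function('s')(g, A) = -96
Mul(Add(-20821, -13330), Pow(Add(Function('s')(-103, 33), -5779), -1)) = Mul(Add(-20821, -13330), Pow(Add(-96, -5779), -1)) = Mul(-34151, Pow(-5875, -1)) = Mul(-34151, Rational(-1, 5875)) = Rational(34151, 5875)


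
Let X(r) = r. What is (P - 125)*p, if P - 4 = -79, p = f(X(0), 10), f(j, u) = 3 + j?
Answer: -600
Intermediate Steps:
p = 3 (p = 3 + 0 = 3)
P = -75 (P = 4 - 79 = -75)
(P - 125)*p = (-75 - 125)*3 = -200*3 = -600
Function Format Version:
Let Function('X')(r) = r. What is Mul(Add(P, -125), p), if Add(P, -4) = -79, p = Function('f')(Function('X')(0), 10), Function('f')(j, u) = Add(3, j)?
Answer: -600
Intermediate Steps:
p = 3 (p = Add(3, 0) = 3)
P = -75 (P = Add(4, -79) = -75)
Mul(Add(P, -125), p) = Mul(Add(-75, -125), 3) = Mul(-200, 3) = -600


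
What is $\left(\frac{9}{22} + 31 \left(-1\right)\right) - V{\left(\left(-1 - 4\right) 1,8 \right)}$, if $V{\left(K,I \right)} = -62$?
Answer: $\frac{691}{22} \approx 31.409$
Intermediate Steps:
$\left(\frac{9}{22} + 31 \left(-1\right)\right) - V{\left(\left(-1 - 4\right) 1,8 \right)} = \left(\frac{9}{22} + 31 \left(-1\right)\right) - -62 = \left(9 \cdot \frac{1}{22} - 31\right) + 62 = \left(\frac{9}{22} - 31\right) + 62 = - \frac{673}{22} + 62 = \frac{691}{22}$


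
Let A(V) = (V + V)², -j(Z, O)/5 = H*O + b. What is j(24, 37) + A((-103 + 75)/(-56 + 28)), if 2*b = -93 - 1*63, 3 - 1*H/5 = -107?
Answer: -101356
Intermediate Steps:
H = 550 (H = 15 - 5*(-107) = 15 + 535 = 550)
b = -78 (b = (-93 - 1*63)/2 = (-93 - 63)/2 = (½)*(-156) = -78)
j(Z, O) = 390 - 2750*O (j(Z, O) = -5*(550*O - 78) = -5*(-78 + 550*O) = 390 - 2750*O)
A(V) = 4*V² (A(V) = (2*V)² = 4*V²)
j(24, 37) + A((-103 + 75)/(-56 + 28)) = (390 - 2750*37) + 4*((-103 + 75)/(-56 + 28))² = (390 - 101750) + 4*(-28/(-28))² = -101360 + 4*(-28*(-1/28))² = -101360 + 4*1² = -101360 + 4*1 = -101360 + 4 = -101356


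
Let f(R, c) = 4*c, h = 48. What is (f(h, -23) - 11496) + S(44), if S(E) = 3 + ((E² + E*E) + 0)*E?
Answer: 158783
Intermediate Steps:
S(E) = 3 + 2*E³ (S(E) = 3 + ((E² + E²) + 0)*E = 3 + (2*E² + 0)*E = 3 + (2*E²)*E = 3 + 2*E³)
(f(h, -23) - 11496) + S(44) = (4*(-23) - 11496) + (3 + 2*44³) = (-92 - 11496) + (3 + 2*85184) = -11588 + (3 + 170368) = -11588 + 170371 = 158783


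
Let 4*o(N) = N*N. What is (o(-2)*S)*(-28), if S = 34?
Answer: -952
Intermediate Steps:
o(N) = N**2/4 (o(N) = (N*N)/4 = N**2/4)
(o(-2)*S)*(-28) = (((1/4)*(-2)**2)*34)*(-28) = (((1/4)*4)*34)*(-28) = (1*34)*(-28) = 34*(-28) = -952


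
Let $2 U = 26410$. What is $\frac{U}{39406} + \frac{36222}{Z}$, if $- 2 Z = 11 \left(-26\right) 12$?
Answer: $\frac{3179877}{148291} \approx 21.443$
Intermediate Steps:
$U = 13205$ ($U = \frac{1}{2} \cdot 26410 = 13205$)
$Z = 1716$ ($Z = - \frac{11 \left(-26\right) 12}{2} = - \frac{\left(-286\right) 12}{2} = \left(- \frac{1}{2}\right) \left(-3432\right) = 1716$)
$\frac{U}{39406} + \frac{36222}{Z} = \frac{13205}{39406} + \frac{36222}{1716} = 13205 \cdot \frac{1}{39406} + 36222 \cdot \frac{1}{1716} = \frac{695}{2074} + \frac{6037}{286} = \frac{3179877}{148291}$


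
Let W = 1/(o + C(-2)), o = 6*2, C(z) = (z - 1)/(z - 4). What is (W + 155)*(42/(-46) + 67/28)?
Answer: 3694781/16100 ≈ 229.49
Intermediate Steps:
C(z) = (-1 + z)/(-4 + z)
o = 12
W = 2/25 (W = 1/(12 + (-1 - 2)/(-4 - 2)) = 1/(12 - 3/(-6)) = 1/(12 - 1/6*(-3)) = 1/(12 + 1/2) = 1/(25/2) = 2/25 ≈ 0.080000)
(W + 155)*(42/(-46) + 67/28) = (2/25 + 155)*(42/(-46) + 67/28) = 3877*(42*(-1/46) + 67*(1/28))/25 = 3877*(-21/23 + 67/28)/25 = (3877/25)*(953/644) = 3694781/16100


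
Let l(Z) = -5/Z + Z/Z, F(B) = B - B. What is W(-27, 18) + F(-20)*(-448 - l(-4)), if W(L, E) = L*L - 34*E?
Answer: 117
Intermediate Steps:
F(B) = 0
l(Z) = 1 - 5/Z (l(Z) = -5/Z + 1 = 1 - 5/Z)
W(L, E) = L**2 - 34*E
W(-27, 18) + F(-20)*(-448 - l(-4)) = ((-27)**2 - 34*18) + 0*(-448 - (-5 - 4)/(-4)) = (729 - 612) + 0*(-448 - (-1)*(-9)/4) = 117 + 0*(-448 - 1*9/4) = 117 + 0*(-448 - 9/4) = 117 + 0*(-1801/4) = 117 + 0 = 117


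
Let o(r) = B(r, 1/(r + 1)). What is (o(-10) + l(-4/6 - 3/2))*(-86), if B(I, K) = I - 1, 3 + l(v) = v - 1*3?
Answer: 4945/3 ≈ 1648.3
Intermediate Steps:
l(v) = -6 + v (l(v) = -3 + (v - 1*3) = -3 + (v - 3) = -3 + (-3 + v) = -6 + v)
B(I, K) = -1 + I
o(r) = -1 + r
(o(-10) + l(-4/6 - 3/2))*(-86) = ((-1 - 10) + (-6 + (-4/6 - 3/2)))*(-86) = (-11 + (-6 + (-4*⅙ - 3*½)))*(-86) = (-11 + (-6 + (-⅔ - 3/2)))*(-86) = (-11 + (-6 - 13/6))*(-86) = (-11 - 49/6)*(-86) = -115/6*(-86) = 4945/3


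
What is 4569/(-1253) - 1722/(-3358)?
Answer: -6592518/2103787 ≈ -3.1336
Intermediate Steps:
4569/(-1253) - 1722/(-3358) = 4569*(-1/1253) - 1722*(-1/3358) = -4569/1253 + 861/1679 = -6592518/2103787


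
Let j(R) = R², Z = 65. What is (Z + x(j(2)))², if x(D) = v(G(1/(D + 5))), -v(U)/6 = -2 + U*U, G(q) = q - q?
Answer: 5929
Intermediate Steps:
G(q) = 0
v(U) = 12 - 6*U² (v(U) = -6*(-2 + U*U) = -6*(-2 + U²) = 12 - 6*U²)
x(D) = 12 (x(D) = 12 - 6*0² = 12 - 6*0 = 12 + 0 = 12)
(Z + x(j(2)))² = (65 + 12)² = 77² = 5929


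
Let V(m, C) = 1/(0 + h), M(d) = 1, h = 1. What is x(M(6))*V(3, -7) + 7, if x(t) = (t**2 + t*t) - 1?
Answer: 8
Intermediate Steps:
x(t) = -1 + 2*t**2 (x(t) = (t**2 + t**2) - 1 = 2*t**2 - 1 = -1 + 2*t**2)
V(m, C) = 1 (V(m, C) = 1/(0 + 1) = 1/1 = 1)
x(M(6))*V(3, -7) + 7 = (-1 + 2*1**2)*1 + 7 = (-1 + 2*1)*1 + 7 = (-1 + 2)*1 + 7 = 1*1 + 7 = 1 + 7 = 8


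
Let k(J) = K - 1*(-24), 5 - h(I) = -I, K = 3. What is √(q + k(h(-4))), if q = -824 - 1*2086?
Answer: 31*I*√3 ≈ 53.694*I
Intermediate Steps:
q = -2910 (q = -824 - 2086 = -2910)
h(I) = 5 + I (h(I) = 5 - (-1)*I = 5 + I)
k(J) = 27 (k(J) = 3 - 1*(-24) = 3 + 24 = 27)
√(q + k(h(-4))) = √(-2910 + 27) = √(-2883) = 31*I*√3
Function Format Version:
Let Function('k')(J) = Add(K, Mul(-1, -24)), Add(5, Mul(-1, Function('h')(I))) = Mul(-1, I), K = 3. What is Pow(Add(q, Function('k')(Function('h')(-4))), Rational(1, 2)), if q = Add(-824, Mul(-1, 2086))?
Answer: Mul(31, I, Pow(3, Rational(1, 2))) ≈ Mul(53.694, I)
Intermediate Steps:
q = -2910 (q = Add(-824, -2086) = -2910)
Function('h')(I) = Add(5, I) (Function('h')(I) = Add(5, Mul(-1, Mul(-1, I))) = Add(5, I))
Function('k')(J) = 27 (Function('k')(J) = Add(3, Mul(-1, -24)) = Add(3, 24) = 27)
Pow(Add(q, Function('k')(Function('h')(-4))), Rational(1, 2)) = Pow(Add(-2910, 27), Rational(1, 2)) = Pow(-2883, Rational(1, 2)) = Mul(31, I, Pow(3, Rational(1, 2)))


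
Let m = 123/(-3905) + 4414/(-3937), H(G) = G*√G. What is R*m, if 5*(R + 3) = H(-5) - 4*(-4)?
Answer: -17720921/76869925 + 17720921*I*√5/15373985 ≈ -0.23053 + 2.5774*I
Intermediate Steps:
H(G) = G^(3/2)
R = ⅕ - I*√5 (R = -3 + ((-5)^(3/2) - 4*(-4))/5 = -3 + (-5*I*√5 + 16)/5 = -3 + (16 - 5*I*√5)/5 = -3 + (16/5 - I*√5) = ⅕ - I*√5 ≈ 0.2 - 2.2361*I)
m = -17720921/15373985 (m = 123*(-1/3905) + 4414*(-1/3937) = -123/3905 - 4414/3937 = -17720921/15373985 ≈ -1.1527)
R*m = (⅕ - I*√5)*(-17720921/15373985) = -17720921/76869925 + 17720921*I*√5/15373985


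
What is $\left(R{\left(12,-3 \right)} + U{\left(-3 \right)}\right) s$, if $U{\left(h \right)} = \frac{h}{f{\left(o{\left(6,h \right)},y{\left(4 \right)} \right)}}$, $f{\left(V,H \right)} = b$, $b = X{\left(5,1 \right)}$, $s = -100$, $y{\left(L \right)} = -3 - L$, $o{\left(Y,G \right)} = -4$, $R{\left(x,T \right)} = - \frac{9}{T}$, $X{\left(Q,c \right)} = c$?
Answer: $0$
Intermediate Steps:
$b = 1$
$f{\left(V,H \right)} = 1$
$U{\left(h \right)} = h$ ($U{\left(h \right)} = \frac{h}{1} = h 1 = h$)
$\left(R{\left(12,-3 \right)} + U{\left(-3 \right)}\right) s = \left(- \frac{9}{-3} - 3\right) \left(-100\right) = \left(\left(-9\right) \left(- \frac{1}{3}\right) - 3\right) \left(-100\right) = \left(3 - 3\right) \left(-100\right) = 0 \left(-100\right) = 0$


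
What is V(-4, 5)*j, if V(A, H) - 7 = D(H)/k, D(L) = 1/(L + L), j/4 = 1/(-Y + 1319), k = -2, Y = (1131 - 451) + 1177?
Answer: -139/2690 ≈ -0.051673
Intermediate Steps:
Y = 1857 (Y = 680 + 1177 = 1857)
j = -2/269 (j = 4/(-1*1857 + 1319) = 4/(-1857 + 1319) = 4/(-538) = 4*(-1/538) = -2/269 ≈ -0.0074349)
D(L) = 1/(2*L)
V(A, H) = 7 - 1/(4*H) (V(A, H) = 7 + (1/(2*H))/(-2) = 7 + (1/(2*H))*(-½) = 7 - 1/(4*H))
V(-4, 5)*j = (7 - ¼/5)*(-2/269) = (7 - ¼*⅕)*(-2/269) = (7 - 1/20)*(-2/269) = (139/20)*(-2/269) = -139/2690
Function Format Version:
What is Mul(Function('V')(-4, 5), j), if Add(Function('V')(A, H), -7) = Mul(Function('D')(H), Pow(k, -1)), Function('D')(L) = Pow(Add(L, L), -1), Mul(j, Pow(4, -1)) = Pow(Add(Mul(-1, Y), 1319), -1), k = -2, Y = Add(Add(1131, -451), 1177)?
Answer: Rational(-139, 2690) ≈ -0.051673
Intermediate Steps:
Y = 1857 (Y = Add(680, 1177) = 1857)
j = Rational(-2, 269) (j = Mul(4, Pow(Add(Mul(-1, 1857), 1319), -1)) = Mul(4, Pow(Add(-1857, 1319), -1)) = Mul(4, Pow(-538, -1)) = Mul(4, Rational(-1, 538)) = Rational(-2, 269) ≈ -0.0074349)
Function('D')(L) = Mul(Rational(1, 2), Pow(L, -1)) (Function('D')(L) = Pow(Mul(2, L), -1) = Mul(Rational(1, 2), Pow(L, -1)))
Function('V')(A, H) = Add(7, Mul(Rational(-1, 4), Pow(H, -1))) (Function('V')(A, H) = Add(7, Mul(Mul(Rational(1, 2), Pow(H, -1)), Pow(-2, -1))) = Add(7, Mul(Mul(Rational(1, 2), Pow(H, -1)), Rational(-1, 2))) = Add(7, Mul(Rational(-1, 4), Pow(H, -1))))
Mul(Function('V')(-4, 5), j) = Mul(Add(7, Mul(Rational(-1, 4), Pow(5, -1))), Rational(-2, 269)) = Mul(Add(7, Mul(Rational(-1, 4), Rational(1, 5))), Rational(-2, 269)) = Mul(Add(7, Rational(-1, 20)), Rational(-2, 269)) = Mul(Rational(139, 20), Rational(-2, 269)) = Rational(-139, 2690)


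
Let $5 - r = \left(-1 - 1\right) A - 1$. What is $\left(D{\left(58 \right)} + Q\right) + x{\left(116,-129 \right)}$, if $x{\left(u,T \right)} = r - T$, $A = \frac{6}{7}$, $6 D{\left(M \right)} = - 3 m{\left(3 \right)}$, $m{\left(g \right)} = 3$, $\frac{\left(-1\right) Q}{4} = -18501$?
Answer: $\frac{1037949}{14} \approx 74139.0$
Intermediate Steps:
$Q = 74004$ ($Q = \left(-4\right) \left(-18501\right) = 74004$)
$D{\left(M \right)} = - \frac{3}{2}$ ($D{\left(M \right)} = \frac{\left(-3\right) 3}{6} = \frac{1}{6} \left(-9\right) = - \frac{3}{2}$)
$A = \frac{6}{7}$ ($A = 6 \cdot \frac{1}{7} = \frac{6}{7} \approx 0.85714$)
$r = \frac{54}{7}$ ($r = 5 - \left(\left(-1 - 1\right) \frac{6}{7} - 1\right) = 5 - \left(\left(-2\right) \frac{6}{7} - 1\right) = 5 - \left(- \frac{12}{7} - 1\right) = 5 - - \frac{19}{7} = 5 + \frac{19}{7} = \frac{54}{7} \approx 7.7143$)
$x{\left(u,T \right)} = \frac{54}{7} - T$
$\left(D{\left(58 \right)} + Q\right) + x{\left(116,-129 \right)} = \left(- \frac{3}{2} + 74004\right) + \left(\frac{54}{7} - -129\right) = \frac{148005}{2} + \left(\frac{54}{7} + 129\right) = \frac{148005}{2} + \frac{957}{7} = \frac{1037949}{14}$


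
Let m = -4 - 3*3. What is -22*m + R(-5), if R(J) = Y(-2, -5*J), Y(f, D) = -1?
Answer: 285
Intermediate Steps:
m = -13 (m = -4 - 9 = -13)
R(J) = -1
-22*m + R(-5) = -22*(-13) - 1 = 286 - 1 = 285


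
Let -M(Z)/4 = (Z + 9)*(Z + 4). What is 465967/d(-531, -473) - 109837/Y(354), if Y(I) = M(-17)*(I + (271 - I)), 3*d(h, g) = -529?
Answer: -12118127951/4587488 ≈ -2641.6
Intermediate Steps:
M(Z) = -4*(4 + Z)*(9 + Z) (M(Z) = -4*(Z + 9)*(Z + 4) = -4*(9 + Z)*(4 + Z) = -4*(4 + Z)*(9 + Z))
d(h, g) = -529/3 (d(h, g) = (⅓)*(-529) = -529/3)
Y(I) = -112736 (Y(I) = (-144 - 52*(-17) - 4*(-17)²)*(I + (271 - I)) = (-144 + 884 - 4*289)*271 = (-144 + 884 - 1156)*271 = -416*271 = -112736)
465967/d(-531, -473) - 109837/Y(354) = 465967/(-529/3) - 109837/(-112736) = 465967*(-3/529) - 109837*(-1/112736) = -1397901/529 + 8449/8672 = -12118127951/4587488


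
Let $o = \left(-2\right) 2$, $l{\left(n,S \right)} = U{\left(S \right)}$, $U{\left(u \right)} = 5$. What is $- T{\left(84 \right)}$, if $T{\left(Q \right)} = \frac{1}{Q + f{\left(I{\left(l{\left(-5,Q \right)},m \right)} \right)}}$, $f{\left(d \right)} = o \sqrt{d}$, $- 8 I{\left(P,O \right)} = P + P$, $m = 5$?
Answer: $- \frac{21}{1769} - \frac{i \sqrt{5}}{3538} \approx -0.011871 - 0.00063202 i$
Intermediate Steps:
$l{\left(n,S \right)} = 5$
$I{\left(P,O \right)} = - \frac{P}{4}$ ($I{\left(P,O \right)} = - \frac{P + P}{8} = - \frac{2 P}{8} = - \frac{P}{4}$)
$o = -4$
$f{\left(d \right)} = - 4 \sqrt{d}$
$T{\left(Q \right)} = \frac{1}{Q - 2 i \sqrt{5}}$ ($T{\left(Q \right)} = \frac{1}{Q - 4 \sqrt{\left(- \frac{1}{4}\right) 5}} = \frac{1}{Q - 4 \sqrt{- \frac{5}{4}}} = \frac{1}{Q - 4 \frac{i \sqrt{5}}{2}} = \frac{1}{Q - 2 i \sqrt{5}}$)
$- T{\left(84 \right)} = - \frac{1}{84 - 2 i \sqrt{5}}$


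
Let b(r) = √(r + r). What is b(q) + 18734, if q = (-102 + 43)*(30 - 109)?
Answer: 18734 + √9322 ≈ 18831.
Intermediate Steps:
q = 4661 (q = -59*(-79) = 4661)
b(r) = √2*√r (b(r) = √(2*r) = √2*√r)
b(q) + 18734 = √2*√4661 + 18734 = √9322 + 18734 = 18734 + √9322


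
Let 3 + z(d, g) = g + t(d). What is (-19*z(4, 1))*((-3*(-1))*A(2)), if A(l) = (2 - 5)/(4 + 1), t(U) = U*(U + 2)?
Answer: 3762/5 ≈ 752.40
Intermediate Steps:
t(U) = U*(2 + U)
A(l) = -⅗ (A(l) = -3/5 = -3*⅕ = -⅗)
z(d, g) = -3 + g + d*(2 + d) (z(d, g) = -3 + (g + d*(2 + d)) = -3 + g + d*(2 + d))
(-19*z(4, 1))*((-3*(-1))*A(2)) = (-19*(-3 + 1 + 4*(2 + 4)))*(-3*(-1)*(-⅗)) = (-19*(-3 + 1 + 4*6))*(3*(-⅗)) = -19*(-3 + 1 + 24)*(-9/5) = -19*22*(-9/5) = -418*(-9/5) = 3762/5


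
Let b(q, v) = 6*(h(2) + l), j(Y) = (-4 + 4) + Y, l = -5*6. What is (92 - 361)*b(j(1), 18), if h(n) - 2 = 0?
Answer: 45192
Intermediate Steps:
l = -30
h(n) = 2 (h(n) = 2 + 0 = 2)
j(Y) = Y (j(Y) = 0 + Y = Y)
b(q, v) = -168 (b(q, v) = 6*(2 - 30) = 6*(-28) = -168)
(92 - 361)*b(j(1), 18) = (92 - 361)*(-168) = -269*(-168) = 45192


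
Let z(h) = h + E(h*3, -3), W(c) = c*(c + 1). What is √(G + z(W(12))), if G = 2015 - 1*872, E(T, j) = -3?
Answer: 36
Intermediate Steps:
W(c) = c*(1 + c)
z(h) = -3 + h (z(h) = h - 3 = -3 + h)
G = 1143 (G = 2015 - 872 = 1143)
√(G + z(W(12))) = √(1143 + (-3 + 12*(1 + 12))) = √(1143 + (-3 + 12*13)) = √(1143 + (-3 + 156)) = √(1143 + 153) = √1296 = 36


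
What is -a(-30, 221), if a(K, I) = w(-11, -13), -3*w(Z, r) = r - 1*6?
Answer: -19/3 ≈ -6.3333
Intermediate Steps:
w(Z, r) = 2 - r/3 (w(Z, r) = -(r - 1*6)/3 = -(r - 6)/3 = -(-6 + r)/3 = 2 - r/3)
a(K, I) = 19/3 (a(K, I) = 2 - 1/3*(-13) = 2 + 13/3 = 19/3)
-a(-30, 221) = -1*19/3 = -19/3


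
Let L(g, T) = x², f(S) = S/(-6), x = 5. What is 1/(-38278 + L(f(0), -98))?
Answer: -1/38253 ≈ -2.6142e-5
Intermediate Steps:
f(S) = -S/6 (f(S) = S*(-⅙) = -S/6)
L(g, T) = 25 (L(g, T) = 5² = 25)
1/(-38278 + L(f(0), -98)) = 1/(-38278 + 25) = 1/(-38253) = -1/38253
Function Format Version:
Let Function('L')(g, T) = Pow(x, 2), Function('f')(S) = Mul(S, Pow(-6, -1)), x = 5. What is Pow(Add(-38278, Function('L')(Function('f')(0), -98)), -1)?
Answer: Rational(-1, 38253) ≈ -2.6142e-5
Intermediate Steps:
Function('f')(S) = Mul(Rational(-1, 6), S) (Function('f')(S) = Mul(S, Rational(-1, 6)) = Mul(Rational(-1, 6), S))
Function('L')(g, T) = 25 (Function('L')(g, T) = Pow(5, 2) = 25)
Pow(Add(-38278, Function('L')(Function('f')(0), -98)), -1) = Pow(Add(-38278, 25), -1) = Pow(-38253, -1) = Rational(-1, 38253)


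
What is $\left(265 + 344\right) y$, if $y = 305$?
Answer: $185745$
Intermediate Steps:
$\left(265 + 344\right) y = \left(265 + 344\right) 305 = 609 \cdot 305 = 185745$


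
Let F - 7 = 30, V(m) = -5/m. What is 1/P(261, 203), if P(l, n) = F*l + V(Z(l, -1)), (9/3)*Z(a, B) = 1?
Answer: 1/9642 ≈ 0.00010371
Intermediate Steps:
Z(a, B) = ⅓ (Z(a, B) = (⅓)*1 = ⅓)
F = 37 (F = 7 + 30 = 37)
P(l, n) = -15 + 37*l (P(l, n) = 37*l - 5/⅓ = 37*l - 5*3 = 37*l - 15 = -15 + 37*l)
1/P(261, 203) = 1/(-15 + 37*261) = 1/(-15 + 9657) = 1/9642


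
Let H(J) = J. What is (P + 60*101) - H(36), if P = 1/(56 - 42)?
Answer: 84337/14 ≈ 6024.1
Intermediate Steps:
P = 1/14 ≈ 0.071429
(P + 60*101) - H(36) = (1/14 + 60*101) - 1*36 = (1/14 + 6060) - 36 = 84841/14 - 36 = 84337/14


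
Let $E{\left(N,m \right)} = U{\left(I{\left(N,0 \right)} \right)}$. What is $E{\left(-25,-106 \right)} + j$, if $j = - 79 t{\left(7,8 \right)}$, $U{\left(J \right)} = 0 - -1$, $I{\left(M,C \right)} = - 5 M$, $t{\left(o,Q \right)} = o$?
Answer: $-552$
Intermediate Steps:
$U{\left(J \right)} = 1$ ($U{\left(J \right)} = 0 + 1 = 1$)
$E{\left(N,m \right)} = 1$
$j = -553$ ($j = \left(-79\right) 7 = -553$)
$E{\left(-25,-106 \right)} + j = 1 - 553 = -552$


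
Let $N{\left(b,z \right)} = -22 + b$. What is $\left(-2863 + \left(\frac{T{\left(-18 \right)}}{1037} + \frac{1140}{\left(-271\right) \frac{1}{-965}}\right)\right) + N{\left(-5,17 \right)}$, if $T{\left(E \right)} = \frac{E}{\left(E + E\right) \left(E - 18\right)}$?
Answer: $\frac{23661767969}{20233944} \approx 1169.4$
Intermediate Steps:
$T{\left(E \right)} = \frac{1}{2 \left(-18 + E\right)}$ ($T{\left(E \right)} = \frac{E}{2 E \left(-18 + E\right)} = E \frac{1}{2 E \left(-18 + E\right)} = \frac{1}{2 \left(-18 + E\right)}$)
$\left(-2863 + \left(\frac{T{\left(-18 \right)}}{1037} + \frac{1140}{\left(-271\right) \frac{1}{-965}}\right)\right) + N{\left(-5,17 \right)} = \left(-2863 + \left(\frac{\frac{1}{2} \frac{1}{-18 - 18}}{1037} + \frac{1140}{\left(-271\right) \frac{1}{-965}}\right)\right) - 27 = \left(-2863 + \left(\frac{1}{2 \left(-36\right)} \frac{1}{1037} + \frac{1140}{\left(-271\right) \left(- \frac{1}{965}\right)}\right)\right) - 27 = \left(-2863 + \left(\frac{1}{2} \left(- \frac{1}{36}\right) \frac{1}{1037} + \frac{1140}{\frac{271}{965}}\right)\right) - 27 = \left(-2863 + \left(\left(- \frac{1}{72}\right) \frac{1}{1037} + 1140 \cdot \frac{965}{271}\right)\right) - 27 = \left(-2863 + \left(- \frac{1}{74664} + \frac{1100100}{271}\right)\right) - 27 = \left(-2863 + \frac{82137866129}{20233944}\right) - 27 = \frac{24208084457}{20233944} - 27 = \frac{23661767969}{20233944}$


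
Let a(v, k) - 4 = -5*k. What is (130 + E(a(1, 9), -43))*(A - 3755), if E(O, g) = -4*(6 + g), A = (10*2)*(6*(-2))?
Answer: -1110610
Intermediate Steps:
A = -240 (A = 20*(-12) = -240)
a(v, k) = 4 - 5*k
E(O, g) = -24 - 4*g
(130 + E(a(1, 9), -43))*(A - 3755) = (130 + (-24 - 4*(-43)))*(-240 - 3755) = (130 + (-24 + 172))*(-3995) = (130 + 148)*(-3995) = 278*(-3995) = -1110610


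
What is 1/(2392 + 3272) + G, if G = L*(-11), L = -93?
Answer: 5794273/5664 ≈ 1023.0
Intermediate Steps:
G = 1023 (G = -93*(-11) = 1023)
1/(2392 + 3272) + G = 1/(2392 + 3272) + 1023 = 1/5664 + 1023 = 5794273/5664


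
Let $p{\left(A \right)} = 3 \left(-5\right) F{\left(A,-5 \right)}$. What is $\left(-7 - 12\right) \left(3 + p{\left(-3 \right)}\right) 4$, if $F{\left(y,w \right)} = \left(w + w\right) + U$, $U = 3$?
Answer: $-8208$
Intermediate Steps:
$F{\left(y,w \right)} = 3 + 2 w$ ($F{\left(y,w \right)} = \left(w + w\right) + 3 = 2 w + 3 = 3 + 2 w$)
$p{\left(A \right)} = 105$ ($p{\left(A \right)} = 3 \left(-5\right) \left(3 + 2 \left(-5\right)\right) = - 15 \left(3 - 10\right) = \left(-15\right) \left(-7\right) = 105$)
$\left(-7 - 12\right) \left(3 + p{\left(-3 \right)}\right) 4 = \left(-7 - 12\right) \left(3 + 105\right) 4 = - 19 \cdot 108 \cdot 4 = \left(-19\right) 432 = -8208$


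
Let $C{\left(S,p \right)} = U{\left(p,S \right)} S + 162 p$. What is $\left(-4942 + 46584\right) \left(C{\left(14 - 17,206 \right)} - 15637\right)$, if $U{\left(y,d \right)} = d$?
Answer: $738895648$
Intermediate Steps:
$C{\left(S,p \right)} = S^{2} + 162 p$ ($C{\left(S,p \right)} = S S + 162 p = S^{2} + 162 p$)
$\left(-4942 + 46584\right) \left(C{\left(14 - 17,206 \right)} - 15637\right) = \left(-4942 + 46584\right) \left(\left(\left(14 - 17\right)^{2} + 162 \cdot 206\right) - 15637\right) = 41642 \left(\left(\left(-3\right)^{2} + 33372\right) - 15637\right) = 41642 \left(\left(9 + 33372\right) - 15637\right) = 41642 \left(33381 - 15637\right) = 41642 \cdot 17744 = 738895648$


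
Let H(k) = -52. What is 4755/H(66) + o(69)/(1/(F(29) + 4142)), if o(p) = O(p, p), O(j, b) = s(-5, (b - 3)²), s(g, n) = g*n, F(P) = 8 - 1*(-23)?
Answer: -4726177635/52 ≈ -9.0888e+7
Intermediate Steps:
F(P) = 31 (F(P) = 8 + 23 = 31)
O(j, b) = -5*(-3 + b)² (O(j, b) = -5*(b - 3)² = -5*(-3 + b)²)
o(p) = -5*(-3 + p)²
4755/H(66) + o(69)/(1/(F(29) + 4142)) = 4755/(-52) + (-5*(-3 + 69)²)/(1/(31 + 4142)) = 4755*(-1/52) + (-5*66²)/(1/4173) = -4755/52 + (-5*4356)/(1/4173) = -4755/52 - 21780*4173 = -4755/52 - 90887940 = -4726177635/52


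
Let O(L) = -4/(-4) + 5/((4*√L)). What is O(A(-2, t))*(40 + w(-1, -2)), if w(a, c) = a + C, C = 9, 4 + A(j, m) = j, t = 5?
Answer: 48 - 10*I*√6 ≈ 48.0 - 24.495*I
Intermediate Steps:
A(j, m) = -4 + j
O(L) = 1 + 5/(4*√L) (O(L) = -4*(-¼) + 5*(1/(4*√L)) = 1 + 5/(4*√L))
w(a, c) = 9 + a (w(a, c) = a + 9 = 9 + a)
O(A(-2, t))*(40 + w(-1, -2)) = (1 + 5/(4*√(-4 - 2)))*(40 + (9 - 1)) = (1 + 5/(4*√(-6)))*(40 + 8) = (1 + 5*(-I*√6/6)/4)*48 = (1 - 5*I*√6/24)*48 = 48 - 10*I*√6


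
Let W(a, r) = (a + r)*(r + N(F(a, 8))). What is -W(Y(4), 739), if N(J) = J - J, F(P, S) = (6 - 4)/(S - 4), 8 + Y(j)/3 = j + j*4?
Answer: -572725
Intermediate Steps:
Y(j) = -24 + 15*j (Y(j) = -24 + 3*(j + j*4) = -24 + 3*(j + 4*j) = -24 + 3*(5*j) = -24 + 15*j)
F(P, S) = 2/(-4 + S)
N(J) = 0
W(a, r) = r*(a + r) (W(a, r) = (a + r)*(r + 0) = (a + r)*r = r*(a + r))
-W(Y(4), 739) = -739*((-24 + 15*4) + 739) = -739*((-24 + 60) + 739) = -739*(36 + 739) = -739*775 = -1*572725 = -572725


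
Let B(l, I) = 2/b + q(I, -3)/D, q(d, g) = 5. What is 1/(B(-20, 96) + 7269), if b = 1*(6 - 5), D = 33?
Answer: 33/239948 ≈ 0.00013753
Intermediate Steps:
b = 1 (b = 1*1 = 1)
B(l, I) = 71/33 (B(l, I) = 2/1 + 5/33 = 2*1 + 5*(1/33) = 2 + 5/33 = 71/33)
1/(B(-20, 96) + 7269) = 1/(71/33 + 7269) = 1/(239948/33) = 33/239948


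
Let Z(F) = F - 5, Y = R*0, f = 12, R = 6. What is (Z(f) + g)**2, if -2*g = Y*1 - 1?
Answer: 225/4 ≈ 56.250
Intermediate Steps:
Y = 0 (Y = 6*0 = 0)
Z(F) = -5 + F
g = 1/2 (g = -(0*1 - 1)/2 = -(0 - 1)/2 = -1/2*(-1) = 1/2 ≈ 0.50000)
(Z(f) + g)**2 = ((-5 + 12) + 1/2)**2 = (7 + 1/2)**2 = (15/2)**2 = 225/4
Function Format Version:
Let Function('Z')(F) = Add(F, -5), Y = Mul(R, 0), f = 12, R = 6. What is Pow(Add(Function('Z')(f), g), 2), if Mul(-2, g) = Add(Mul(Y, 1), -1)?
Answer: Rational(225, 4) ≈ 56.250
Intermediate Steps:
Y = 0 (Y = Mul(6, 0) = 0)
Function('Z')(F) = Add(-5, F)
g = Rational(1, 2) (g = Mul(Rational(-1, 2), Add(Mul(0, 1), -1)) = Mul(Rational(-1, 2), Add(0, -1)) = Mul(Rational(-1, 2), -1) = Rational(1, 2) ≈ 0.50000)
Pow(Add(Function('Z')(f), g), 2) = Pow(Add(Add(-5, 12), Rational(1, 2)), 2) = Pow(Add(7, Rational(1, 2)), 2) = Pow(Rational(15, 2), 2) = Rational(225, 4)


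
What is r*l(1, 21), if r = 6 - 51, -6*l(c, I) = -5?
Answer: -75/2 ≈ -37.500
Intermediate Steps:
l(c, I) = ⅚ (l(c, I) = -⅙*(-5) = ⅚)
r = -45
r*l(1, 21) = -45*⅚ = -75/2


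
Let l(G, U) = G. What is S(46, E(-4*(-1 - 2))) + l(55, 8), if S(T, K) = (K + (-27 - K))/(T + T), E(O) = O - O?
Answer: 5033/92 ≈ 54.707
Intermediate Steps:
E(O) = 0
S(T, K) = -27/(2*T) (S(T, K) = -27*1/(2*T) = -27/(2*T))
S(46, E(-4*(-1 - 2))) + l(55, 8) = -27/2/46 + 55 = -27/2*1/46 + 55 = -27/92 + 55 = 5033/92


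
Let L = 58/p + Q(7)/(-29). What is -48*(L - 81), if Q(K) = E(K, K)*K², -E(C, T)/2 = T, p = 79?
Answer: 6225360/2291 ≈ 2717.3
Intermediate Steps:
E(C, T) = -2*T
Q(K) = -2*K³ (Q(K) = (-2*K)*K² = -2*K³)
L = 55876/2291 (L = 58/79 - 2*7³/(-29) = 58*(1/79) - 2*343*(-1/29) = 58/79 - 686*(-1/29) = 58/79 + 686/29 = 55876/2291 ≈ 24.389)
-48*(L - 81) = -48*(55876/2291 - 81) = -48*(-129695/2291) = 6225360/2291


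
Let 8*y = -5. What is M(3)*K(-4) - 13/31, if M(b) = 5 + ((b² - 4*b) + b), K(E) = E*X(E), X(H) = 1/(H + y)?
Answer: 4479/1147 ≈ 3.9050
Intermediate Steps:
y = -5/8 (y = (⅛)*(-5) = -5/8 ≈ -0.62500)
X(H) = 1/(-5/8 + H) (X(H) = 1/(H - 5/8) = 1/(-5/8 + H))
K(E) = 8*E/(-5 + 8*E) (K(E) = E*(8/(-5 + 8*E)) = 8*E/(-5 + 8*E))
M(b) = 5 + b² - 3*b (M(b) = 5 + (b² - 3*b) = 5 + b² - 3*b)
M(3)*K(-4) - 13/31 = (5 + 3² - 3*3)*(8*(-4)/(-5 + 8*(-4))) - 13/31 = (5 + 9 - 9)*(8*(-4)/(-5 - 32)) - 13*1/31 = 5*(8*(-4)/(-37)) - 13/31 = 5*(8*(-4)*(-1/37)) - 13/31 = 5*(32/37) - 13/31 = 160/37 - 13/31 = 4479/1147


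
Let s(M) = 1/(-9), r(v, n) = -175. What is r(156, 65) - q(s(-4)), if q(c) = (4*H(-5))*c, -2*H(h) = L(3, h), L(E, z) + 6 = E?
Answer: -523/3 ≈ -174.33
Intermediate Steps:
L(E, z) = -6 + E
H(h) = 3/2 (H(h) = -(-6 + 3)/2 = -½*(-3) = 3/2)
s(M) = -⅑
q(c) = 6*c (q(c) = (4*(3/2))*c = 6*c)
r(156, 65) - q(s(-4)) = -175 - 6*(-1)/9 = -175 - 1*(-⅔) = -175 + ⅔ = -523/3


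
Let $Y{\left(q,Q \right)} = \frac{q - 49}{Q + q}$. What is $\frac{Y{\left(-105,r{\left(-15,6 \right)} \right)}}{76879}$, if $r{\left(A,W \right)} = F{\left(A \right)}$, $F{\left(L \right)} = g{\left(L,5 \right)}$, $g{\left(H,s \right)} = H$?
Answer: $\frac{7}{419340} \approx 1.6693 \cdot 10^{-5}$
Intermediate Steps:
$F{\left(L \right)} = L$
$r{\left(A,W \right)} = A$
$Y{\left(q,Q \right)} = \frac{-49 + q}{Q + q}$
$\frac{Y{\left(-105,r{\left(-15,6 \right)} \right)}}{76879} = \frac{\frac{1}{-15 - 105} \left(-49 - 105\right)}{76879} = \frac{1}{-120} \left(-154\right) \frac{1}{76879} = \left(- \frac{1}{120}\right) \left(-154\right) \frac{1}{76879} = \frac{77}{60} \cdot \frac{1}{76879} = \frac{7}{419340}$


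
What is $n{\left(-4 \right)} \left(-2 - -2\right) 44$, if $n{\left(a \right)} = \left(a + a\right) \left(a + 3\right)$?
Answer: $0$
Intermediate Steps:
$n{\left(a \right)} = 2 a \left(3 + a\right)$
$n{\left(-4 \right)} \left(-2 - -2\right) 44 = 2 \left(-4\right) \left(3 - 4\right) \left(-2 - -2\right) 44 = 2 \left(-4\right) \left(-1\right) \left(-2 + 2\right) 44 = 8 \cdot 0 \cdot 44 = 0 \cdot 44 = 0$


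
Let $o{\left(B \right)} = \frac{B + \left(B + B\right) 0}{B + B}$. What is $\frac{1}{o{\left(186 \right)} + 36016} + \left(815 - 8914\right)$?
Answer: $- \frac{583395265}{72033} \approx -8099.0$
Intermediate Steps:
$o{\left(B \right)} = \frac{1}{2}$ ($o{\left(B \right)} = \frac{B + 2 B 0}{2 B} = \left(B + 0\right) \frac{1}{2 B} = B \frac{1}{2 B} = \frac{1}{2}$)
$\frac{1}{o{\left(186 \right)} + 36016} + \left(815 - 8914\right) = \frac{1}{\frac{1}{2} + 36016} + \left(815 - 8914\right) = \frac{1}{\frac{72033}{2}} - 8099 = \frac{2}{72033} - 8099 = - \frac{583395265}{72033}$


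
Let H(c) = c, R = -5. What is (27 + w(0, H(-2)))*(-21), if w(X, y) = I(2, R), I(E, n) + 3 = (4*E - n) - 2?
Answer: -735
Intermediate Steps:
I(E, n) = -5 - n + 4*E (I(E, n) = -3 + ((4*E - n) - 2) = -3 + ((-n + 4*E) - 2) = -3 + (-2 - n + 4*E) = -5 - n + 4*E)
w(X, y) = 8 (w(X, y) = -5 - 1*(-5) + 4*2 = -5 + 5 + 8 = 8)
(27 + w(0, H(-2)))*(-21) = (27 + 8)*(-21) = 35*(-21) = -735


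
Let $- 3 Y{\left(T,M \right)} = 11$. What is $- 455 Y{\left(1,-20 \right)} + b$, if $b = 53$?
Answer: $\frac{5164}{3} \approx 1721.3$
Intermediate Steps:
$Y{\left(T,M \right)} = - \frac{11}{3}$ ($Y{\left(T,M \right)} = \left(- \frac{1}{3}\right) 11 = - \frac{11}{3}$)
$- 455 Y{\left(1,-20 \right)} + b = \left(-455\right) \left(- \frac{11}{3}\right) + 53 = \frac{5005}{3} + 53 = \frac{5164}{3}$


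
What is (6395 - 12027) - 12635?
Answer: -18267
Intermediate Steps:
(6395 - 12027) - 12635 = -5632 - 12635 = -18267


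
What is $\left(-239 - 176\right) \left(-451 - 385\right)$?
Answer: $346940$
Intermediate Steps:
$\left(-239 - 176\right) \left(-451 - 385\right) = \left(-415\right) \left(-836\right) = 346940$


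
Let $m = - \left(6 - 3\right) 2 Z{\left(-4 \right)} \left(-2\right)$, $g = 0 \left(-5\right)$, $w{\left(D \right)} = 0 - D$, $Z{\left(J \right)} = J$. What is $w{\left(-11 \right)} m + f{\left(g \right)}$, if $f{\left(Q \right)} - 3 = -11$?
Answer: $-536$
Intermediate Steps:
$w{\left(D \right)} = - D$
$g = 0$
$f{\left(Q \right)} = -8$ ($f{\left(Q \right)} = 3 - 11 = -8$)
$m = -48$ ($m = - \left(6 - 3\right) 2 \left(-4\right) \left(-2\right) = - 3 \cdot 2 \left(-4\right) \left(-2\right) = \left(-1\right) 6 \left(-4\right) \left(-2\right) = \left(-6\right) \left(-4\right) \left(-2\right) = 24 \left(-2\right) = -48$)
$w{\left(-11 \right)} m + f{\left(g \right)} = \left(-1\right) \left(-11\right) \left(-48\right) - 8 = 11 \left(-48\right) - 8 = -528 - 8 = -536$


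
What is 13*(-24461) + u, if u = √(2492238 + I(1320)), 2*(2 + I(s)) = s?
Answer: -317993 + 4*√155806 ≈ -3.1641e+5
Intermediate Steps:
I(s) = -2 + s/2
u = 4*√155806 (u = √(2492238 + (-2 + (½)*1320)) = √(2492238 + (-2 + 660)) = √(2492238 + 658) = √2492896 = 4*√155806 ≈ 1578.9)
13*(-24461) + u = 13*(-24461) + 4*√155806 = -317993 + 4*√155806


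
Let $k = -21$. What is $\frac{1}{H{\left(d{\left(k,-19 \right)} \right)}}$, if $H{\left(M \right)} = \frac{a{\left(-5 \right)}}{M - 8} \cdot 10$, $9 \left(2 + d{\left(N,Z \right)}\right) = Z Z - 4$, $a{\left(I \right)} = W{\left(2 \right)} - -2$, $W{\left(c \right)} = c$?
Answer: $\frac{89}{120} \approx 0.74167$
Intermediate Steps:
$a{\left(I \right)} = 4$ ($a{\left(I \right)} = 2 - -2 = 2 + 2 = 4$)
$d{\left(N,Z \right)} = - \frac{22}{9} + \frac{Z^{2}}{9}$ ($d{\left(N,Z \right)} = -2 + \frac{Z Z - 4}{9} = -2 + \frac{Z^{2} - 4}{9} = -2 + \frac{-4 + Z^{2}}{9} = -2 + \left(- \frac{4}{9} + \frac{Z^{2}}{9}\right) = - \frac{22}{9} + \frac{Z^{2}}{9}$)
$H{\left(M \right)} = \frac{40}{-8 + M}$ ($H{\left(M \right)} = \frac{1}{M - 8} \cdot 4 \cdot 10 = \frac{1}{-8 + M} 4 \cdot 10 = \frac{4}{-8 + M} 10 = \frac{40}{-8 + M}$)
$\frac{1}{H{\left(d{\left(k,-19 \right)} \right)}} = \frac{1}{40 \frac{1}{-8 - \left(\frac{22}{9} - \frac{\left(-19\right)^{2}}{9}\right)}} = \frac{1}{40 \frac{1}{-8 + \left(- \frac{22}{9} + \frac{1}{9} \cdot 361\right)}} = \frac{1}{40 \frac{1}{-8 + \left(- \frac{22}{9} + \frac{361}{9}\right)}} = \frac{1}{40 \frac{1}{-8 + \frac{113}{3}}} = \frac{1}{40 \frac{1}{\frac{89}{3}}} = \frac{1}{40 \cdot \frac{3}{89}} = \frac{1}{\frac{120}{89}} = \frac{89}{120}$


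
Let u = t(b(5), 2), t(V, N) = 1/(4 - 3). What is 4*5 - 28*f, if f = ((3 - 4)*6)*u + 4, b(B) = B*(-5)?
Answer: 76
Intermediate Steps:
b(B) = -5*B
t(V, N) = 1 (t(V, N) = 1/1 = 1)
u = 1
f = -2 (f = ((3 - 4)*6)*1 + 4 = -1*6*1 + 4 = -6*1 + 4 = -6 + 4 = -2)
4*5 - 28*f = 4*5 - 28*(-2) = 20 + 56 = 76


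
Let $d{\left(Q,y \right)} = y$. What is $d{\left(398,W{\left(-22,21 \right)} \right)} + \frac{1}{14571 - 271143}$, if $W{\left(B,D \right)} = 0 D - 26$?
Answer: $- \frac{6670873}{256572} \approx -26.0$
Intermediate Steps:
$W{\left(B,D \right)} = -26$ ($W{\left(B,D \right)} = 0 - 26 = -26$)
$d{\left(398,W{\left(-22,21 \right)} \right)} + \frac{1}{14571 - 271143} = -26 + \frac{1}{14571 - 271143} = -26 + \frac{1}{-256572} = -26 - \frac{1}{256572} = - \frac{6670873}{256572}$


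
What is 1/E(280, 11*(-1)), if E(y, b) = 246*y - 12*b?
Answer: 1/69012 ≈ 1.4490e-5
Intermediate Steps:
E(y, b) = -12*b + 246*y
1/E(280, 11*(-1)) = 1/(-132*(-1) + 246*280) = 1/(-12*(-11) + 68880) = 1/(132 + 68880) = 1/69012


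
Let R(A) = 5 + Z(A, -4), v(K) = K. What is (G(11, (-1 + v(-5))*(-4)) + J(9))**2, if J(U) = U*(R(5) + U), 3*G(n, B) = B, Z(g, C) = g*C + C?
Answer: 6724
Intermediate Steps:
Z(g, C) = C + C*g (Z(g, C) = C*g + C = C + C*g)
G(n, B) = B/3
R(A) = 1 - 4*A (R(A) = 5 - 4*(1 + A) = 5 + (-4 - 4*A) = 1 - 4*A)
J(U) = U*(-19 + U) (J(U) = U*((1 - 4*5) + U) = U*((1 - 20) + U) = U*(-19 + U))
(G(11, (-1 + v(-5))*(-4)) + J(9))**2 = (((-1 - 5)*(-4))/3 + 9*(-19 + 9))**2 = ((-6*(-4))/3 + 9*(-10))**2 = ((1/3)*24 - 90)**2 = (8 - 90)**2 = (-82)**2 = 6724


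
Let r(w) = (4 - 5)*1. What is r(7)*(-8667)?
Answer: 8667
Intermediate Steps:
r(w) = -1 (r(w) = -1*1 = -1)
r(7)*(-8667) = -1*(-8667) = 8667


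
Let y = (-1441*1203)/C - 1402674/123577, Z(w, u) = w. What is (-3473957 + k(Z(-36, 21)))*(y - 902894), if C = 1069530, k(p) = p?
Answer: 12562863014086292416851/4005130570 ≈ 3.1367e+12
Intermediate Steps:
y = -51952287727/4005130570 (y = -1441*1203/1069530 - 1402674/123577 = -1733523*1/1069530 - 1402674*1/123577 = -52531/32410 - 1402674/123577 = -51952287727/4005130570 ≈ -12.971)
(-3473957 + k(Z(-36, 21)))*(y - 902894) = (-3473957 - 36)*(-51952287727/4005130570 - 902894) = -3473993*(-3616260313157307/4005130570) = 12562863014086292416851/4005130570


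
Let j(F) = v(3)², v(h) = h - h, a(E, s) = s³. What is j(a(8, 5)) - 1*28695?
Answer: -28695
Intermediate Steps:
v(h) = 0
j(F) = 0 (j(F) = 0² = 0)
j(a(8, 5)) - 1*28695 = 0 - 1*28695 = 0 - 28695 = -28695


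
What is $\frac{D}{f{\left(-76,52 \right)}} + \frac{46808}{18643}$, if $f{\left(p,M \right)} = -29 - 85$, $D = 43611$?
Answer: $- \frac{269234587}{708434} \approx -380.04$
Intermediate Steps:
$f{\left(p,M \right)} = -114$
$\frac{D}{f{\left(-76,52 \right)}} + \frac{46808}{18643} = \frac{43611}{-114} + \frac{46808}{18643} = 43611 \left(- \frac{1}{114}\right) + 46808 \cdot \frac{1}{18643} = - \frac{14537}{38} + \frac{46808}{18643} = - \frac{269234587}{708434}$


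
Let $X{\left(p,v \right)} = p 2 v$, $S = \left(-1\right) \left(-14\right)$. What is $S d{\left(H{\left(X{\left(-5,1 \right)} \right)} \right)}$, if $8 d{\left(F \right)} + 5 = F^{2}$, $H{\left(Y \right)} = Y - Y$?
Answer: $- \frac{35}{4} \approx -8.75$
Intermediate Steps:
$S = 14$
$X{\left(p,v \right)} = 2 p v$
$H{\left(Y \right)} = 0$
$d{\left(F \right)} = - \frac{5}{8} + \frac{F^{2}}{8}$
$S d{\left(H{\left(X{\left(-5,1 \right)} \right)} \right)} = 14 \left(- \frac{5}{8} + \frac{0^{2}}{8}\right) = 14 \left(- \frac{5}{8} + \frac{1}{8} \cdot 0\right) = 14 \left(- \frac{5}{8} + 0\right) = 14 \left(- \frac{5}{8}\right) = - \frac{35}{4}$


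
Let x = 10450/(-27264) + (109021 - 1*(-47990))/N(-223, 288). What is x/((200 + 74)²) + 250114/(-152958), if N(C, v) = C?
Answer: -9568357019432195/5818171412322048 ≈ -1.6446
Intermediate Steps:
x = -2141539127/3039936 (x = 10450/(-27264) + (109021 - 1*(-47990))/(-223) = 10450*(-1/27264) + (109021 + 47990)*(-1/223) = -5225/13632 + 157011*(-1/223) = -5225/13632 - 157011/223 = -2141539127/3039936 ≈ -704.47)
x/((200 + 74)²) + 250114/(-152958) = -2141539127/(3039936*(200 + 74)²) + 250114/(-152958) = -2141539127/(3039936*(274²)) + 250114*(-1/152958) = -2141539127/3039936/75076 - 125057/76479 = -2141539127/3039936*1/75076 - 125057/76479 = -2141539127/228226235136 - 125057/76479 = -9568357019432195/5818171412322048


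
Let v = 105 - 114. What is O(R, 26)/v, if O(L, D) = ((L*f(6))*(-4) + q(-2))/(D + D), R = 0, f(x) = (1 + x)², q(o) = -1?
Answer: 1/468 ≈ 0.0021368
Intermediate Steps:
O(L, D) = (-1 - 196*L)/(2*D) (O(L, D) = ((L*(1 + 6)²)*(-4) - 1)/(D + D) = ((L*7²)*(-4) - 1)/((2*D)) = ((L*49)*(-4) - 1)*(1/(2*D)) = ((49*L)*(-4) - 1)*(1/(2*D)) = (-196*L - 1)*(1/(2*D)) = (-1 - 196*L)*(1/(2*D)) = (-1 - 196*L)/(2*D))
v = -9
O(R, 26)/v = ((½)*(-1 - 196*0)/26)/(-9) = ((½)*(1/26)*(-1 + 0))*(-⅑) = ((½)*(1/26)*(-1))*(-⅑) = -1/52*(-⅑) = 1/468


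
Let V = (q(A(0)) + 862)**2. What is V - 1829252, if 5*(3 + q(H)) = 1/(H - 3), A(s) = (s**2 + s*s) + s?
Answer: -245584244/225 ≈ -1.0915e+6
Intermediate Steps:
A(s) = s + 2*s**2 (A(s) = (s**2 + s**2) + s = 2*s**2 + s = s + 2*s**2)
q(H) = -3 + 1/(5*(-3 + H)) (q(H) = -3 + 1/(5*(H - 3)) = -3 + 1/(5*(-3 + H)))
V = 165997456/225 (V = ((46 - 0*(1 + 2*0))/(5*(-3 + 0*(1 + 2*0))) + 862)**2 = ((46 - 0*(1 + 0))/(5*(-3 + 0*(1 + 0))) + 862)**2 = ((46 - 0)/(5*(-3 + 0*1)) + 862)**2 = ((46 - 15*0)/(5*(-3 + 0)) + 862)**2 = ((1/5)*(46 + 0)/(-3) + 862)**2 = ((1/5)*(-1/3)*46 + 862)**2 = (-46/15 + 862)**2 = (12884/15)**2 = 165997456/225 ≈ 7.3777e+5)
V - 1829252 = 165997456/225 - 1829252 = -245584244/225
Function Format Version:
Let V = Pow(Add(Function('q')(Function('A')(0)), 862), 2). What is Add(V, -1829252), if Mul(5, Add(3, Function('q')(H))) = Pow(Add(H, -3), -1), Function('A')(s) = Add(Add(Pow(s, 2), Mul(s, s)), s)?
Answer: Rational(-245584244, 225) ≈ -1.0915e+6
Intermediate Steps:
Function('A')(s) = Add(s, Mul(2, Pow(s, 2))) (Function('A')(s) = Add(Add(Pow(s, 2), Pow(s, 2)), s) = Add(Mul(2, Pow(s, 2)), s) = Add(s, Mul(2, Pow(s, 2))))
Function('q')(H) = Add(-3, Mul(Rational(1, 5), Pow(Add(-3, H), -1))) (Function('q')(H) = Add(-3, Mul(Rational(1, 5), Pow(Add(H, -3), -1))) = Add(-3, Mul(Rational(1, 5), Pow(Add(-3, H), -1))))
V = Rational(165997456, 225) (V = Pow(Add(Mul(Rational(1, 5), Pow(Add(-3, Mul(0, Add(1, Mul(2, 0)))), -1), Add(46, Mul(-15, Mul(0, Add(1, Mul(2, 0)))))), 862), 2) = Pow(Add(Mul(Rational(1, 5), Pow(Add(-3, Mul(0, Add(1, 0))), -1), Add(46, Mul(-15, Mul(0, Add(1, 0))))), 862), 2) = Pow(Add(Mul(Rational(1, 5), Pow(Add(-3, Mul(0, 1)), -1), Add(46, Mul(-15, Mul(0, 1)))), 862), 2) = Pow(Add(Mul(Rational(1, 5), Pow(Add(-3, 0), -1), Add(46, Mul(-15, 0))), 862), 2) = Pow(Add(Mul(Rational(1, 5), Pow(-3, -1), Add(46, 0)), 862), 2) = Pow(Add(Mul(Rational(1, 5), Rational(-1, 3), 46), 862), 2) = Pow(Add(Rational(-46, 15), 862), 2) = Pow(Rational(12884, 15), 2) = Rational(165997456, 225) ≈ 7.3777e+5)
Add(V, -1829252) = Add(Rational(165997456, 225), -1829252) = Rational(-245584244, 225)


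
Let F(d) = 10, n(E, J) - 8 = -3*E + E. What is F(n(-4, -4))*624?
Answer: 6240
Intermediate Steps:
n(E, J) = 8 - 2*E (n(E, J) = 8 + (-3*E + E) = 8 - 2*E)
F(n(-4, -4))*624 = 10*624 = 6240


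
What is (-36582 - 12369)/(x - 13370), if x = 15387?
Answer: -48951/2017 ≈ -24.269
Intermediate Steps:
(-36582 - 12369)/(x - 13370) = (-36582 - 12369)/(15387 - 13370) = -48951/2017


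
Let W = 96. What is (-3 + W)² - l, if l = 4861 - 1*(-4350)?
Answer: -562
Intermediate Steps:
l = 9211 (l = 4861 + 4350 = 9211)
(-3 + W)² - l = (-3 + 96)² - 1*9211 = 93² - 9211 = 8649 - 9211 = -562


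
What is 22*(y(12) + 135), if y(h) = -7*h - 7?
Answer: 968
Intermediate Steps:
y(h) = -7 - 7*h
22*(y(12) + 135) = 22*((-7 - 7*12) + 135) = 22*((-7 - 84) + 135) = 22*(-91 + 135) = 22*44 = 968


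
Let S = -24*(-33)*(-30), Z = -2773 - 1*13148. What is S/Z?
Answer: 2640/1769 ≈ 1.4924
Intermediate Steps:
Z = -15921 (Z = -2773 - 13148 = -15921)
S = -23760 (S = 792*(-30) = -23760)
S/Z = -23760/(-15921) = -23760*(-1/15921) = 2640/1769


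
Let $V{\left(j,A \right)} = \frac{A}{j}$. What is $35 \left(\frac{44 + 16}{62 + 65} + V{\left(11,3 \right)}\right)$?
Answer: $\frac{36435}{1397} \approx 26.081$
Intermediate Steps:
$35 \left(\frac{44 + 16}{62 + 65} + V{\left(11,3 \right)}\right) = 35 \left(\frac{44 + 16}{62 + 65} + \frac{3}{11}\right) = 35 \left(\frac{60}{127} + 3 \cdot \frac{1}{11}\right) = 35 \left(60 \cdot \frac{1}{127} + \frac{3}{11}\right) = 35 \left(\frac{60}{127} + \frac{3}{11}\right) = 35 \cdot \frac{1041}{1397} = \frac{36435}{1397}$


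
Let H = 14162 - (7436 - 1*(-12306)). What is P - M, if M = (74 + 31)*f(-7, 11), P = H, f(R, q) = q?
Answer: -6735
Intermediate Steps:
H = -5580 (H = 14162 - (7436 + 12306) = 14162 - 1*19742 = 14162 - 19742 = -5580)
P = -5580
M = 1155 (M = (74 + 31)*11 = 105*11 = 1155)
P - M = -5580 - 1*1155 = -5580 - 1155 = -6735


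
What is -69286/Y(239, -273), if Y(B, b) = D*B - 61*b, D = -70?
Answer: 9898/11 ≈ 899.82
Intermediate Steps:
Y(B, b) = -70*B - 61*b
-69286/Y(239, -273) = -69286/(-70*239 - 61*(-273)) = -69286/(-16730 + 16653) = -69286/(-77) = -69286*(-1/77) = 9898/11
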